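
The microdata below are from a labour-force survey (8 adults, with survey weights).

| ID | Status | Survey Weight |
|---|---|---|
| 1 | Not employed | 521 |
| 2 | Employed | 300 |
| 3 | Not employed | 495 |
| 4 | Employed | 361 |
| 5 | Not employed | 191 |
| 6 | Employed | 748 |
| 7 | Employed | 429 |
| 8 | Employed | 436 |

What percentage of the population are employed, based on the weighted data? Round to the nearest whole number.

Sum of weights for 'Employed' = 300 + 361 + 748 + 429 + 436 = 2274
Total weight = 3481
Weighted proportion = 2274 / 3481 = 0.65326056 → 65.326056%

65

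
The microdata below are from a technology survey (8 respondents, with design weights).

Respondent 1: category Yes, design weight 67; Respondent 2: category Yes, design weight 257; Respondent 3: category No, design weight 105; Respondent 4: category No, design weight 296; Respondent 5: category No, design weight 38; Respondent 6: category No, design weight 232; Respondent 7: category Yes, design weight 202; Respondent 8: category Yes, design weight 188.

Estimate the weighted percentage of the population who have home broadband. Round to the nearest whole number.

Sum of weights for 'Yes' = 67 + 257 + 202 + 188 = 714
Total weight = 1385
Weighted proportion = 714 / 1385 = 0.51552347 → 51.552347%

52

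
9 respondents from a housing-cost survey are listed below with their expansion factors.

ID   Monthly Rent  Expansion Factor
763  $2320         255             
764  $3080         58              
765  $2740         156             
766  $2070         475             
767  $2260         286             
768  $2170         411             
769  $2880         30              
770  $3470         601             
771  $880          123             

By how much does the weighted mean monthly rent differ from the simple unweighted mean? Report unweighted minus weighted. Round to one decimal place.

-74.9

Unweighted sum = 2320 + 3080 + 2740 + 2070 + 2260 + 2170 + 2880 + 3470 + 880 = 21870
Unweighted mean = 21870 / 9 = 2430
Weighted sum = 2320×255 + 3080×58 + 2740×156 + 2070×475 + 2260×286 + 2170×411 + 2880×30 + 3470×601 + 880×123
  = 591600 + 178640 + 427440 + 983250 + 646360 + 891870 + 86400 + 2085470 + 108240 = 5999270
Sum of weights = 2395
Weighted mean = 5999270 / 2395 = 2504.9144
Difference (unweighted minus weighted) = -74.914405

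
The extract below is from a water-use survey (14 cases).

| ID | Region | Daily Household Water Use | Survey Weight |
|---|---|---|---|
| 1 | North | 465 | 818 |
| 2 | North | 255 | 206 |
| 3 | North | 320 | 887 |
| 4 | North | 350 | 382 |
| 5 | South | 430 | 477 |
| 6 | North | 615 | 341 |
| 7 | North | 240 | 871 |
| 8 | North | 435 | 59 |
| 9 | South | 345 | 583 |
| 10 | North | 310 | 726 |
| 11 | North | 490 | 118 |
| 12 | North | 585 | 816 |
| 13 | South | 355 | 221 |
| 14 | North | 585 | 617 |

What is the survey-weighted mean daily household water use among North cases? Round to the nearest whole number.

North rows: 1, 2, 3, 4, 6, 7, 8, 10, 11, 12, 14
Weighted sum = 2416045
Sum of weights = 818 + 206 + 887 + 382 + 341 + 871 + 59 + 726 + 118 + 816 + 617 = 5841
Weighted mean = 2416045 / 5841 = 413.63551

414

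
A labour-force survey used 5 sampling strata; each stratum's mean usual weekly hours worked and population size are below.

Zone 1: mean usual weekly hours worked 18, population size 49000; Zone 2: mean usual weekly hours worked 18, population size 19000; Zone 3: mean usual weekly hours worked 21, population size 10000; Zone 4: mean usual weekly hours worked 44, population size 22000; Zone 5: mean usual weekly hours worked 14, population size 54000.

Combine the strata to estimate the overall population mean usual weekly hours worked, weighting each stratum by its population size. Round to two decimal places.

Σ Nₕ·x̄ₕ = 18×49000 + 18×19000 + 21×10000 + 44×22000 + 14×54000
  = 3158000
Σ Nₕ = 49000 + 19000 + 10000 + 22000 + 54000 = 154000
Overall mean = 3158000 / 154000 = 20.506494

20.51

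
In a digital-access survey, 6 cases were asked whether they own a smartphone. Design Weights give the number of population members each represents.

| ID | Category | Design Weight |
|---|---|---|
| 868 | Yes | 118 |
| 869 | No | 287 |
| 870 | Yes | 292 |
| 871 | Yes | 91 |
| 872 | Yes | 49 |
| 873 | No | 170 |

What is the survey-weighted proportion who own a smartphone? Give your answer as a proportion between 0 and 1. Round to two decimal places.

0.55

Sum of weights for 'Yes' = 118 + 292 + 91 + 49 = 550
Total weight = 1007
Weighted proportion = 550 / 1007 = 0.54617676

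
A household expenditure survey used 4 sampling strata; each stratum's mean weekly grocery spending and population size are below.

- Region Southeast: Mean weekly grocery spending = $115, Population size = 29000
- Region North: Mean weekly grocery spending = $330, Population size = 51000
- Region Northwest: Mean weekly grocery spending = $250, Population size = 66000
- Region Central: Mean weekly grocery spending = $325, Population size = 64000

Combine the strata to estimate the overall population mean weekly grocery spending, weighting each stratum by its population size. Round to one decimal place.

Σ Nₕ·x̄ₕ = 115×29000 + 330×51000 + 250×66000 + 325×64000
  = 57465000
Σ Nₕ = 29000 + 51000 + 66000 + 64000 = 210000
Overall mean = 57465000 / 210000 = 273.64286

273.6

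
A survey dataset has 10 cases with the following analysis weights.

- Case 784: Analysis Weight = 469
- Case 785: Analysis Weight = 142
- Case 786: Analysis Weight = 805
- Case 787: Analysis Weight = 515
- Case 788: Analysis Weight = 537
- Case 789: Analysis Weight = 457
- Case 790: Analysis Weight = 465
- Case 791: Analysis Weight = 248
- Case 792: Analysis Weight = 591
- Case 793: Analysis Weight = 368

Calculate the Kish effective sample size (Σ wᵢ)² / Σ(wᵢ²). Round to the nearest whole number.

Σ wᵢ = 469 + 142 + 805 + 515 + 537 + 457 + 465 + 248 + 591 + 368 = 4597
Σ wᵢ² = 219961 + 20164 + 648025 + 265225 + 288369 + 208849 + 216225 + 61504 + 349281 + 135424 = 2413027
n_eff = 4597² / 2413027 = 21132409 / 2413027 = 8.7576347

9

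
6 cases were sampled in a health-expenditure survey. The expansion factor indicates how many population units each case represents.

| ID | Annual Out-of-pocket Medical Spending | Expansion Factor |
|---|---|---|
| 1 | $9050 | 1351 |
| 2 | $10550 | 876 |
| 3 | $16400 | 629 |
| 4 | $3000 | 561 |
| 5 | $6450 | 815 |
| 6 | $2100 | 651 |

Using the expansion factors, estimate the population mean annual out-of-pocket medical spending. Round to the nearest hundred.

8200

Weighted sum = 9050×1351 + 10550×876 + 16400×629 + 3000×561 + 6450×815 + 2100×651
  = 12226550 + 9241800 + 10315600 + 1683000 + 5256750 + 1367100 = 40090800
Sum of weights = 1351 + 876 + 629 + 561 + 815 + 651 = 4883
Weighted mean = 40090800 / 4883 = 8210.2806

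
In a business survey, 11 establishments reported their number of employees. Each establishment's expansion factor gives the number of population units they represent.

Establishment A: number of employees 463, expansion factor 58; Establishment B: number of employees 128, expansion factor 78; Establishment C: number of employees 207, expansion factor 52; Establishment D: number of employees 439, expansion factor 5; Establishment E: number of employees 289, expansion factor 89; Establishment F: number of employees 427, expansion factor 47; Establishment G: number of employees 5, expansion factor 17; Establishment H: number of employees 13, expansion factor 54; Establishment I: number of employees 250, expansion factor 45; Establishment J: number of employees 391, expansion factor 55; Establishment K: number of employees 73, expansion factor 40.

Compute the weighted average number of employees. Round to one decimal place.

244.5

Weighted sum = 132049
Sum of weights = 58 + 78 + 52 + 5 + 89 + 47 + 17 + 54 + 45 + 55 + 40 = 540
Weighted mean = 132049 / 540 = 244.53519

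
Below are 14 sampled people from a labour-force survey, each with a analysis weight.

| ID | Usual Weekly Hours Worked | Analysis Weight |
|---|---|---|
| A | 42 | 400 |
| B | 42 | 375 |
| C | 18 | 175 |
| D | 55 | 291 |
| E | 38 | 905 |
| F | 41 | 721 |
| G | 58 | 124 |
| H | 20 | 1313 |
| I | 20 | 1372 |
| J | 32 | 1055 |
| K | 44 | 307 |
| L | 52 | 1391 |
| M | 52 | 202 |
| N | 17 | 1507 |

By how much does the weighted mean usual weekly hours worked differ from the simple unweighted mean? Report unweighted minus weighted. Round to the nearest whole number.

Unweighted sum = 531
Unweighted mean = 531 / 14 = 37.928571
Weighted sum = 332271
Sum of weights = 10138
Weighted mean = 332271 / 10138 = 32.774808
Difference (unweighted minus weighted) = 5.1537638

5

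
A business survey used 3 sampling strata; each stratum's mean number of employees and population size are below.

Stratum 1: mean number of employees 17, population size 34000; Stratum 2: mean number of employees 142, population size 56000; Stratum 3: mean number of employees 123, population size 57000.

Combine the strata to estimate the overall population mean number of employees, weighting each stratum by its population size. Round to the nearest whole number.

Σ Nₕ·x̄ₕ = 17×34000 + 142×56000 + 123×57000
  = 15541000
Σ Nₕ = 34000 + 56000 + 57000 = 147000
Overall mean = 15541000 / 147000 = 105.72109

106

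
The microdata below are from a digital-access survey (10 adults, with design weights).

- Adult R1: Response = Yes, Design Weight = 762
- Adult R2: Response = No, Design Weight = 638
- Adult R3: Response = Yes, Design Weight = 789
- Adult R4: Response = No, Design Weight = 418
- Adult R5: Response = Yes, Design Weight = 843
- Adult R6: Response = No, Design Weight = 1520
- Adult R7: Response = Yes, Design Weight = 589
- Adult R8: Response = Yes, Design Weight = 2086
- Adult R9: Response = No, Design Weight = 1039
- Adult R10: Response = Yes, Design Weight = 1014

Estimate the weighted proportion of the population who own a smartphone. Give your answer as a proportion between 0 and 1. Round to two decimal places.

0.63

Sum of weights for 'Yes' = 762 + 789 + 843 + 589 + 2086 + 1014 = 6083
Total weight = 9698
Weighted proportion = 6083 / 9698 = 0.62724273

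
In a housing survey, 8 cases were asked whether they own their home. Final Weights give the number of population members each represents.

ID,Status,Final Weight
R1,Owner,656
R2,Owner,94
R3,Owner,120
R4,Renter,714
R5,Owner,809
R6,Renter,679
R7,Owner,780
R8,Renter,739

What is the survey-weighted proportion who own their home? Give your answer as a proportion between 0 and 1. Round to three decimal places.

0.536

Sum of weights for 'Owner' = 656 + 94 + 120 + 809 + 780 = 2459
Total weight = 656 + 94 + 120 + 714 + 809 + 679 + 780 + 739 = 4591
Weighted proportion = 2459 / 4591 = 0.53561316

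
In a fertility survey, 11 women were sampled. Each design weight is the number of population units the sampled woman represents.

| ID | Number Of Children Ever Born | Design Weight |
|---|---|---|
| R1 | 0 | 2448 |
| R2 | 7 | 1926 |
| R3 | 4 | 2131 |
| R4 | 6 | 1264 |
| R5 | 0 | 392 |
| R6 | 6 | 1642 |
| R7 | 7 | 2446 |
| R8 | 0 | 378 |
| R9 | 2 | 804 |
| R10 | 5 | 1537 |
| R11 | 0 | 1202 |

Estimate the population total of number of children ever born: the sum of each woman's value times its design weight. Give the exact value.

65857

Weighted total = 0×2448 + 7×1926 + 4×2131 + 6×1264 + 0×392 + 6×1642 + 7×2446 + 0×378 + 2×804 + 5×1537 + 0×1202
  = 0 + 13482 + 8524 + 7584 + 0 + 9852 + 17122 + 0 + 1608 + 7685 + 0 = 65857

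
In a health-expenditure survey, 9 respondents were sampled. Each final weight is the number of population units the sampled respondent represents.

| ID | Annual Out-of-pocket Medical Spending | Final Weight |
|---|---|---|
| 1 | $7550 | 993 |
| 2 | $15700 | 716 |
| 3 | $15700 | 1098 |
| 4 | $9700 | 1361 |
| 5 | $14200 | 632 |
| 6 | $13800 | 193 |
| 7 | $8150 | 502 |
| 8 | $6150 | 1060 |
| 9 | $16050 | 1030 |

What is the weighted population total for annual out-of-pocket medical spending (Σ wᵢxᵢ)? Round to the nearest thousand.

Weighted total = 7550×993 + 15700×716 + 15700×1098 + 9700×1361 + 14200×632 + 13800×193 + 8150×502 + 6150×1060 + 16050×1030
  = 87958250

87958000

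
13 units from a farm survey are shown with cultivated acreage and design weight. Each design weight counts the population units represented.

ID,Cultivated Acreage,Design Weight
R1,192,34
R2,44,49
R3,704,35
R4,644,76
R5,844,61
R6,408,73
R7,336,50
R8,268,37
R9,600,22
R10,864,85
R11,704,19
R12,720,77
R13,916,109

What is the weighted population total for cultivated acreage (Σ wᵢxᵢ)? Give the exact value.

Weighted total = 445552

445552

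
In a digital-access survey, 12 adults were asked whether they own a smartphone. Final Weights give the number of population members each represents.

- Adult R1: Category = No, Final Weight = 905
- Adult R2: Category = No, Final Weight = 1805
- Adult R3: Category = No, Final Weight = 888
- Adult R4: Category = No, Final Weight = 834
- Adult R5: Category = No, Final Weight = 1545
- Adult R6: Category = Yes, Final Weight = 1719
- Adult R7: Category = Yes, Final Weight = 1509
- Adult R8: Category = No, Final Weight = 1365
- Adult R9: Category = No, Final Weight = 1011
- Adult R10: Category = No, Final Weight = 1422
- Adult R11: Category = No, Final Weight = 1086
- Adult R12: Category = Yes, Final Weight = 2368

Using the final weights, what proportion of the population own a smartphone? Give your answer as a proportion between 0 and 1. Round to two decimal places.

0.34

Sum of weights for 'Yes' = 1719 + 1509 + 2368 = 5596
Total weight = 16457
Weighted proportion = 5596 / 16457 = 0.34003767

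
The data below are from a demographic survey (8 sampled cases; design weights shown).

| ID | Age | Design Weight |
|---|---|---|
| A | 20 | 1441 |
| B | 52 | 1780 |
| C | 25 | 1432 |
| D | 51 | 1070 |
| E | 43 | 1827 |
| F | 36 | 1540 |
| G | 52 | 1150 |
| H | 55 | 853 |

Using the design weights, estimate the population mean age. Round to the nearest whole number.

41

Weighted sum = 20×1441 + 52×1780 + 25×1432 + 51×1070 + 43×1827 + 36×1540 + 52×1150 + 55×853
  = 28820 + 92560 + 35800 + 54570 + 78561 + 55440 + 59800 + 46915 = 452466
Sum of weights = 11093
Weighted mean = 452466 / 11093 = 40.788425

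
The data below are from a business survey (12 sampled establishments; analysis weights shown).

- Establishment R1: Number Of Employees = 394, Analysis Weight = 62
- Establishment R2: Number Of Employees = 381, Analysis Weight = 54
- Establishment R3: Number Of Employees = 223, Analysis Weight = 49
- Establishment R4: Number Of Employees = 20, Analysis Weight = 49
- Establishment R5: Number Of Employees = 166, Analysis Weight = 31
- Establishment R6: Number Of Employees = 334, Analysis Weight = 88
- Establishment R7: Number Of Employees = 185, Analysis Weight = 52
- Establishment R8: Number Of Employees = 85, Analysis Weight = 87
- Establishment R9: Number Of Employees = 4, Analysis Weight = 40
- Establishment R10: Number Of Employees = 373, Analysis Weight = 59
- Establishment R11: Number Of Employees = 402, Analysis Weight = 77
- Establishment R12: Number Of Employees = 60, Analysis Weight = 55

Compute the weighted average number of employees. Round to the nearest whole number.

235

Weighted sum = 394×62 + 381×54 + 223×49 + 20×49 + 166×31 + 334×88 + 185×52 + 85×87 + 4×40 + 373×59 + 402×77 + 60×55
  = 24428 + 20574 + 10927 + 980 + 5146 + 29392 + 9620 + 7395 + 160 + 22007 + 30954 + 3300 = 164883
Sum of weights = 62 + 54 + 49 + 49 + 31 + 88 + 52 + 87 + 40 + 59 + 77 + 55 = 703
Weighted mean = 164883 / 703 = 234.54196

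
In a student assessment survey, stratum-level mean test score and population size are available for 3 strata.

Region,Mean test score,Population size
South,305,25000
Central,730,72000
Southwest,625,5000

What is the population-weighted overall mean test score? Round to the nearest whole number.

Σ Nₕ·x̄ₕ = 305×25000 + 730×72000 + 625×5000
  = 7625000 + 52560000 + 3125000 = 63310000
Σ Nₕ = 25000 + 72000 + 5000 = 102000
Overall mean = 63310000 / 102000 = 620.68627

621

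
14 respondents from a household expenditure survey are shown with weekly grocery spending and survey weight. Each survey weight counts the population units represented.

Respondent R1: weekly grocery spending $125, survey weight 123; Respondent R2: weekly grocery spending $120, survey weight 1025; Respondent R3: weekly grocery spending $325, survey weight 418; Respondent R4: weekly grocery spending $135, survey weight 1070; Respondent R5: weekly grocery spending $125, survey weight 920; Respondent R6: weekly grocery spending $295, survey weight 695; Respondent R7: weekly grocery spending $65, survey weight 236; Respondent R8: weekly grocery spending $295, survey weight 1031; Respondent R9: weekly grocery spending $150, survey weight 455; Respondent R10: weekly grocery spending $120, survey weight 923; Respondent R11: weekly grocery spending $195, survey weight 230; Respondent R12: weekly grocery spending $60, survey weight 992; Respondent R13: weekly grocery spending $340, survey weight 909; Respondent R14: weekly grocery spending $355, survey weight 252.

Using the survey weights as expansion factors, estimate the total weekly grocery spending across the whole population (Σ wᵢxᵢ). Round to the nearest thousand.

1740000

Weighted total = 1740085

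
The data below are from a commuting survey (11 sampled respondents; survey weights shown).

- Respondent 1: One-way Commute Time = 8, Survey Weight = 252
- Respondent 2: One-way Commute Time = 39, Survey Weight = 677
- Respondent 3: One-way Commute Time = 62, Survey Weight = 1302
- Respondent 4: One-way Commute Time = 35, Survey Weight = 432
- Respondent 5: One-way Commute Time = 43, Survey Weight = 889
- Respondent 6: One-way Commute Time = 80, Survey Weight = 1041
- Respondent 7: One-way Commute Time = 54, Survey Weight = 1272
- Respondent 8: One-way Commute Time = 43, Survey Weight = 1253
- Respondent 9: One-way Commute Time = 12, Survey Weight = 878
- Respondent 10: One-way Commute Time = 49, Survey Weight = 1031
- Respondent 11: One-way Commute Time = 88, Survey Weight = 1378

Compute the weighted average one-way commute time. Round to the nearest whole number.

53

Weighted sum = 8×252 + 39×677 + 62×1302 + 35×432 + 43×889 + 80×1041 + 54×1272 + 43×1253 + 12×878 + 49×1031 + 88×1378
  = 2016 + 26403 + 80724 + 15120 + 38227 + 83280 + 68688 + 53879 + 10536 + 50519 + 121264 = 550656
Sum of weights = 252 + 677 + 1302 + 432 + 889 + 1041 + 1272 + 1253 + 878 + 1031 + 1378 = 10405
Weighted mean = 550656 / 10405 = 52.922249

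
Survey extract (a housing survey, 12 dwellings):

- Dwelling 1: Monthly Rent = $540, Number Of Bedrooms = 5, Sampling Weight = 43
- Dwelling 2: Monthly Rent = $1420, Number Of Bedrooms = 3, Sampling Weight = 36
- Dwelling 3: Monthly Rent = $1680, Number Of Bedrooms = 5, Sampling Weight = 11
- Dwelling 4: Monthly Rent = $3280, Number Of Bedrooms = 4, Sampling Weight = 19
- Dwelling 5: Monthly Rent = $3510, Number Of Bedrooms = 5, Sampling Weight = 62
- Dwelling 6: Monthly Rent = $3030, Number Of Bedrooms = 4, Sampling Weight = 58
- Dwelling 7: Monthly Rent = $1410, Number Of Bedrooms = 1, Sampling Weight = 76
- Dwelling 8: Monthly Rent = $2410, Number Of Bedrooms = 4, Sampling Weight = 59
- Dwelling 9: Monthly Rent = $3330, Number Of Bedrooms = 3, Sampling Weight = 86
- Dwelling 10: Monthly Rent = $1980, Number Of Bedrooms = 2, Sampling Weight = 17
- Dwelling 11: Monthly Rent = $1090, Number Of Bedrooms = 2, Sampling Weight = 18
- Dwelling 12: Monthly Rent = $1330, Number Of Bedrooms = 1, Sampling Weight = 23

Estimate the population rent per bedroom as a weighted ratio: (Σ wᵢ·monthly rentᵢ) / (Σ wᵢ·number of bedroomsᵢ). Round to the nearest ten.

700

Σ wᵢ·y = 540×43 + 1420×36 + 1680×11 + 3280×19 + 3510×62 + 3030×58 + 1410×76 + 2410×59 + 3330×86 + 1980×17 + 1090×18 + 1330×23
  = 23220 + 51120 + 18480 + 62320 + 217620 + 175740 + 107160 + 142190 + 286380 + 33660 + 19620 + 30590 = 1168100
Σ wᵢ·x = 5×43 + 3×36 + 5×11 + 4×19 + 5×62 + 4×58 + 1×76 + 4×59 + 3×86 + 2×17 + 2×18 + 1×23
  = 215 + 108 + 55 + 76 + 310 + 232 + 76 + 236 + 258 + 34 + 36 + 23 = 1659
Ratio = 1168100 / 1659 = 704.09885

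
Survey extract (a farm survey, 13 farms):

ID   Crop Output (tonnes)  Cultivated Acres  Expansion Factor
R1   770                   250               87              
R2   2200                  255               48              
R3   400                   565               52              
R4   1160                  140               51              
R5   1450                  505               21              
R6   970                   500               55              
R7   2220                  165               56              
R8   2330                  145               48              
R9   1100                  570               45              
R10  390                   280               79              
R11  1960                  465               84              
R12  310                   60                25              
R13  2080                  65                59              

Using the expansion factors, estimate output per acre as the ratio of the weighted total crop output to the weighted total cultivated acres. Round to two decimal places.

Σ wᵢ·y = 947930
Σ wᵢ·x = 216980
Ratio = 947930 / 216980 = 4.3687437

4.37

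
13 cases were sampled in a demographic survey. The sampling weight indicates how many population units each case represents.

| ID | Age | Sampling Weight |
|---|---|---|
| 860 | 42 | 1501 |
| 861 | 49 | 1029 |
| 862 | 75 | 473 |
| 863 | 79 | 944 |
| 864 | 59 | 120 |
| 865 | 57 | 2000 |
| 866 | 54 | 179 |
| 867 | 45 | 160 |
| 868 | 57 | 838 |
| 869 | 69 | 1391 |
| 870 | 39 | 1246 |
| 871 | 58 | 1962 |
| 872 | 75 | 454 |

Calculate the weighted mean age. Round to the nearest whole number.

Weighted sum = 701645
Sum of weights = 12297
Weighted mean = 701645 / 12297 = 57.058226

57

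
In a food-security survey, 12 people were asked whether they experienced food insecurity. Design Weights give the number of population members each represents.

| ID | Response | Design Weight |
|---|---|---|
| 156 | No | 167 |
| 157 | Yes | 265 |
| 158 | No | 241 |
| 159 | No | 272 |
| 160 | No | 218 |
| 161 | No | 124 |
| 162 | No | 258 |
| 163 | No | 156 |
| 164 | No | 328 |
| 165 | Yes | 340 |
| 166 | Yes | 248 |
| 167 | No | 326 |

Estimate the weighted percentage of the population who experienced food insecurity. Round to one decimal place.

Sum of weights for 'Yes' = 265 + 340 + 248 = 853
Total weight = 167 + 265 + 241 + 272 + 218 + 124 + 258 + 156 + 328 + 340 + 248 + 326 = 2943
Weighted proportion = 853 / 2943 = 0.2898403 → 28.98403%

29.0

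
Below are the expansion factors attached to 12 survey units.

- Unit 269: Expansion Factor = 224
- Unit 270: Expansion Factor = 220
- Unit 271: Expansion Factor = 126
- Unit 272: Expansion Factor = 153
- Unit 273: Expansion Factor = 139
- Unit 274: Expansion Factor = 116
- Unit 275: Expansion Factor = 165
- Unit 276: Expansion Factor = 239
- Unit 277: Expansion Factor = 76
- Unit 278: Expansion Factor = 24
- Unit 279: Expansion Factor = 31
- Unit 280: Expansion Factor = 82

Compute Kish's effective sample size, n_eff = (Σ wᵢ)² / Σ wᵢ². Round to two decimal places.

Σ wᵢ = 1595
Σ wᵢ² = 269021
n_eff = 1595² / 269021 = 2544025 / 269021 = 9.4566038

9.46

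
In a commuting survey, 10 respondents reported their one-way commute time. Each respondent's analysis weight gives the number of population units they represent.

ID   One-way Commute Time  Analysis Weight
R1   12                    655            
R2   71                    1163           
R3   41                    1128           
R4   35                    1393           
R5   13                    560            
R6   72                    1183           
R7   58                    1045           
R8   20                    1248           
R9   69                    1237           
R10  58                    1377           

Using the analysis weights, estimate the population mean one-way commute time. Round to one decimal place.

48.1

Weighted sum = 12×655 + 71×1163 + 41×1128 + 35×1393 + 13×560 + 72×1183 + 58×1045 + 20×1248 + 69×1237 + 58×1377
  = 7860 + 82573 + 46248 + 48755 + 7280 + 85176 + 60610 + 24960 + 85353 + 79866 = 528681
Sum of weights = 10989
Weighted mean = 528681 / 10989 = 48.110019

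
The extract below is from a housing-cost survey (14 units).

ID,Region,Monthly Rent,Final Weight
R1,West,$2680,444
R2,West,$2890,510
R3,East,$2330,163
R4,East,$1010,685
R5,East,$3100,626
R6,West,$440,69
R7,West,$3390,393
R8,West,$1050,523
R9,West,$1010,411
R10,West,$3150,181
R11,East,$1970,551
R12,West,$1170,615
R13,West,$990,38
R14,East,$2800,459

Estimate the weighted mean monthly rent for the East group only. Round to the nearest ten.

East rows: R3, R4, R5, R11, R14
Weighted sum = 2330×163 + 1010×685 + 3100×626 + 1970×551 + 2800×459
  = 379790 + 691850 + 1940600 + 1085470 + 1285200 = 5382910
Sum of weights = 163 + 685 + 626 + 551 + 459 = 2484
Weighted mean = 5382910 / 2484 = 2167.033

2170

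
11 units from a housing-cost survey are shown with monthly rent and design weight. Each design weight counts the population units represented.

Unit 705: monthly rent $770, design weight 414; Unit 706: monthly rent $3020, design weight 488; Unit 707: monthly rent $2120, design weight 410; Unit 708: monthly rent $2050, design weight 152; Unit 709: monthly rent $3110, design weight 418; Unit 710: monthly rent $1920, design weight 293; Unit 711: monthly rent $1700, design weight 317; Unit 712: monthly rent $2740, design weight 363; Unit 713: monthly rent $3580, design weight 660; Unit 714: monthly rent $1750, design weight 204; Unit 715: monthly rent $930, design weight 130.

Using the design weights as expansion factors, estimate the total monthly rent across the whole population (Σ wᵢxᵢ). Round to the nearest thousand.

9210000

Weighted total = 770×414 + 3020×488 + 2120×410 + 2050×152 + 3110×418 + 1920×293 + 1700×317 + 2740×363 + 3580×660 + 1750×204 + 930×130
  = 318780 + 1473760 + 869200 + 311600 + 1299980 + 562560 + 538900 + 994620 + 2362800 + 357000 + 120900 = 9210100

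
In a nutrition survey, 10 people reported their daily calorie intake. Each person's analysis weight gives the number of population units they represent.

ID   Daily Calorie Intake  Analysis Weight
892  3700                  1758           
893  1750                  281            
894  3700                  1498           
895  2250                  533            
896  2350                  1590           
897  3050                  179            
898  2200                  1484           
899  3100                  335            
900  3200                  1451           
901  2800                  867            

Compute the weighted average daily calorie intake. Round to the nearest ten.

Weighted sum = 3700×1758 + 1750×281 + 3700×1498 + 2250×533 + 2350×1590 + 3050×179 + 2200×1484 + 3100×335 + 3200×1451 + 2800×867
  = 6504600 + 491750 + 5542600 + 1199250 + 3736500 + 545950 + 3264800 + 1038500 + 4643200 + 2427600 = 29394750
Sum of weights = 1758 + 281 + 1498 + 533 + 1590 + 179 + 1484 + 335 + 1451 + 867 = 9976
Weighted mean = 29394750 / 9976 = 2946.5467

2950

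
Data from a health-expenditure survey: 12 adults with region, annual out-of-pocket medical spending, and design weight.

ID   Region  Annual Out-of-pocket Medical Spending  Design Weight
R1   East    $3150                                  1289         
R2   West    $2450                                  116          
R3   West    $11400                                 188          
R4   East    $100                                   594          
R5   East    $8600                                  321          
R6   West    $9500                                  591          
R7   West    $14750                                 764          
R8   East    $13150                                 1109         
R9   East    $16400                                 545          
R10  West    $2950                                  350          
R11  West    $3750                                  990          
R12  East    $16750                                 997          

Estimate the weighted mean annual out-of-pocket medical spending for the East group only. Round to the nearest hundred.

East rows: R1, R4, R5, R8, R9, R12
Weighted sum = 3150×1289 + 100×594 + 8600×321 + 13150×1109 + 16400×545 + 16750×997
  = 47101450
Sum of weights = 1289 + 594 + 321 + 1109 + 545 + 997 = 4855
Weighted mean = 47101450 / 4855 = 9701.6375

9700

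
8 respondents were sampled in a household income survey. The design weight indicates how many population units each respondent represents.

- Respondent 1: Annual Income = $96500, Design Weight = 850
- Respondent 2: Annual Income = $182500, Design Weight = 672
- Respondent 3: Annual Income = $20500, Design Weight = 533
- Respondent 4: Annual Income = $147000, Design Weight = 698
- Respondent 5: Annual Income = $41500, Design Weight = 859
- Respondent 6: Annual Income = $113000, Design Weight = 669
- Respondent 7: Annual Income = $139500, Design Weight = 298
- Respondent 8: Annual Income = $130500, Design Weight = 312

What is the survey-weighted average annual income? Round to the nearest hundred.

104600

Weighted sum = 96500×850 + 182500×672 + 20500×533 + 147000×698 + 41500×859 + 113000×669 + 139500×298 + 130500×312
  = 511730000
Sum of weights = 4891
Weighted mean = 511730000 / 4891 = 104626.87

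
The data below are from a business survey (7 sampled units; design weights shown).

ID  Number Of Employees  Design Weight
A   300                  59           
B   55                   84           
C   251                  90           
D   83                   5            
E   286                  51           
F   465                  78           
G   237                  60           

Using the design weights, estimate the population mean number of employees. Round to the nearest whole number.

259

Weighted sum = 300×59 + 55×84 + 251×90 + 83×5 + 286×51 + 465×78 + 237×60
  = 110401
Sum of weights = 59 + 84 + 90 + 5 + 51 + 78 + 60 = 427
Weighted mean = 110401 / 427 = 258.55035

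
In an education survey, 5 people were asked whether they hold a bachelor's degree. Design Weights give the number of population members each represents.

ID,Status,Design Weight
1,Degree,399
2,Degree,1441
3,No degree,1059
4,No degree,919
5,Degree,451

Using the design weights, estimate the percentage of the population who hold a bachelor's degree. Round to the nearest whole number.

54

Sum of weights for 'Degree' = 399 + 1441 + 451 = 2291
Total weight = 399 + 1441 + 1059 + 919 + 451 = 4269
Weighted proportion = 2291 / 4269 = 0.53665964 → 53.665964%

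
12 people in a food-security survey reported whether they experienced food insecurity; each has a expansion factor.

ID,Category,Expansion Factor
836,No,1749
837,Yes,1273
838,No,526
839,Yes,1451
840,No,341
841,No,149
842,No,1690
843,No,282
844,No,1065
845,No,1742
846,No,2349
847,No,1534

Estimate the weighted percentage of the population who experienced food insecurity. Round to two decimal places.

Sum of weights for 'Yes' = 1273 + 1451 = 2724
Total weight = 1749 + 1273 + 526 + 1451 + 341 + 149 + 1690 + 282 + 1065 + 1742 + 2349 + 1534 = 14151
Weighted proportion = 2724 / 14151 = 0.19249523 → 19.249523%

19.25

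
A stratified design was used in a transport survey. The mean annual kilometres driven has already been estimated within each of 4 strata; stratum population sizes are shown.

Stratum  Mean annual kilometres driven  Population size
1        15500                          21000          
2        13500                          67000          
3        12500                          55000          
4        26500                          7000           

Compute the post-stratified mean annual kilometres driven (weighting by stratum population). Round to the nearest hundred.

14000

Σ Nₕ·x̄ₕ = 15500×21000 + 13500×67000 + 12500×55000 + 26500×7000
  = 2103000000
Σ Nₕ = 21000 + 67000 + 55000 + 7000 = 150000
Overall mean = 2103000000 / 150000 = 14020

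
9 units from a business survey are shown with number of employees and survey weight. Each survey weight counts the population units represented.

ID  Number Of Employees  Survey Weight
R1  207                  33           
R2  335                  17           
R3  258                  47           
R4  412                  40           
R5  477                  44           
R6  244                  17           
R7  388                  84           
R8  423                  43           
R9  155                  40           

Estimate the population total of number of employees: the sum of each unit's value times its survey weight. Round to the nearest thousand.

123000

Weighted total = 207×33 + 335×17 + 258×47 + 412×40 + 477×44 + 244×17 + 388×84 + 423×43 + 155×40
  = 123249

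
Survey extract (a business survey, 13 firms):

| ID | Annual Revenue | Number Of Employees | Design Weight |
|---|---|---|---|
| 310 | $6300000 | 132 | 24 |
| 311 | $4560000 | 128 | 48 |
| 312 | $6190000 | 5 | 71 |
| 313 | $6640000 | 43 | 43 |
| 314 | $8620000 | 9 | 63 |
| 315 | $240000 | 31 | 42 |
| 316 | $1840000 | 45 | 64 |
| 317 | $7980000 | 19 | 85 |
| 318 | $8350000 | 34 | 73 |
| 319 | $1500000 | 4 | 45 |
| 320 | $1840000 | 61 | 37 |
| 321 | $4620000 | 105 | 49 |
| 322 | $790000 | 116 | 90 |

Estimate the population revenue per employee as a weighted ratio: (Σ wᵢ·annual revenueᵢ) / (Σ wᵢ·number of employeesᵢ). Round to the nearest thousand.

91000

Σ wᵢ·y = 3486900000
Σ wᵢ·x = 38384
Ratio = 3486900000 / 38384 = 90842.539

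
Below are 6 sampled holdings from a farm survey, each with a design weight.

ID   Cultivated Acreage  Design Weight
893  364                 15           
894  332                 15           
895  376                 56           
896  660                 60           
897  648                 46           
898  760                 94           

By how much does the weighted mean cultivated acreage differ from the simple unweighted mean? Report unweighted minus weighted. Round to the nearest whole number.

-79

Unweighted sum = 3140
Unweighted mean = 3140 / 6 = 523.33333
Weighted sum = 364×15 + 332×15 + 376×56 + 660×60 + 648×46 + 760×94
  = 5460 + 4980 + 21056 + 39600 + 29808 + 71440 = 172344
Sum of weights = 286
Weighted mean = 172344 / 286 = 602.6014
Difference (unweighted minus weighted) = -79.268065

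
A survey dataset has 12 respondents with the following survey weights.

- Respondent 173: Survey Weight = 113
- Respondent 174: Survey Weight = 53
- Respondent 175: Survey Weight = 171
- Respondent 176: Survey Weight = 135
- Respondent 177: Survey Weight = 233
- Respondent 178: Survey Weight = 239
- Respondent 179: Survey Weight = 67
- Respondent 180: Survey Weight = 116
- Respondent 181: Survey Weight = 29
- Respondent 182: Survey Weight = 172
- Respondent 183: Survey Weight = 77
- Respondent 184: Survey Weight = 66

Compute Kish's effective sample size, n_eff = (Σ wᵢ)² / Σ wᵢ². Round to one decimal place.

Σ wᵢ = 113 + 53 + 171 + 135 + 233 + 239 + 67 + 116 + 29 + 172 + 77 + 66 = 1471
Σ wᵢ² = 233109
n_eff = 1471² / 233109 = 2163841 / 233109 = 9.2825288

9.3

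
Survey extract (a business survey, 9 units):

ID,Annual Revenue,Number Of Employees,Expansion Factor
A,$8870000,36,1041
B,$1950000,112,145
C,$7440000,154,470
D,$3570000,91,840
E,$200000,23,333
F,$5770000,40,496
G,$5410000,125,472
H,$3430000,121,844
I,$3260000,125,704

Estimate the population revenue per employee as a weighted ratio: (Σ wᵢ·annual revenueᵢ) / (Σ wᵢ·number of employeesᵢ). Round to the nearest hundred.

Σ wᵢ·y = 8870000×1041 + 1950000×145 + 7440000×470 + 3570000×840 + 200000×333 + 5770000×496 + 5410000×472 + 3430000×844 + 3260000×704
  = 9233670000 + 282750000 + 3496800000 + 2998800000 + 66600000 + 2861920000 + 2553520000 + 2894920000 + 2295040000 = 26684020000
Σ wᵢ·x = 36×1041 + 112×145 + 154×470 + 91×840 + 23×333 + 40×496 + 125×472 + 121×844 + 125×704
  = 37476 + 16240 + 72380 + 76440 + 7659 + 19840 + 59000 + 102124 + 88000 = 479159
Ratio = 26684020000 / 479159 = 55689.281

55700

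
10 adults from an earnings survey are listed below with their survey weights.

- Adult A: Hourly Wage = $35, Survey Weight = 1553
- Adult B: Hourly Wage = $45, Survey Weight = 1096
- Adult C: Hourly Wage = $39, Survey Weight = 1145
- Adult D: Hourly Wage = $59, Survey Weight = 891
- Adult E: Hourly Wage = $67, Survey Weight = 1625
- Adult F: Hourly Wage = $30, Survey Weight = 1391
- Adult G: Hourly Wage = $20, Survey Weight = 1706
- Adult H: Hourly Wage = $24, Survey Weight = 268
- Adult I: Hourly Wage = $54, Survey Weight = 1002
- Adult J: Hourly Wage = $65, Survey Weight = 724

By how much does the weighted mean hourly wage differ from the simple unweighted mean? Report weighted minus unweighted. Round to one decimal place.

-0.5

Unweighted sum = 35 + 45 + 39 + 59 + 67 + 30 + 20 + 24 + 54 + 65 = 438
Unweighted mean = 438 / 10 = 43.8
Weighted sum = 35×1553 + 45×1096 + 39×1145 + 59×891 + 67×1625 + 30×1391 + 20×1706 + 24×268 + 54×1002 + 65×724
  = 54355 + 49320 + 44655 + 52569 + 108875 + 41730 + 34120 + 6432 + 54108 + 47060 = 493224
Sum of weights = 1553 + 1096 + 1145 + 891 + 1625 + 1391 + 1706 + 268 + 1002 + 724 = 11401
Weighted mean = 493224 / 11401 = 43.261468
Difference (weighted minus unweighted) = -0.53853171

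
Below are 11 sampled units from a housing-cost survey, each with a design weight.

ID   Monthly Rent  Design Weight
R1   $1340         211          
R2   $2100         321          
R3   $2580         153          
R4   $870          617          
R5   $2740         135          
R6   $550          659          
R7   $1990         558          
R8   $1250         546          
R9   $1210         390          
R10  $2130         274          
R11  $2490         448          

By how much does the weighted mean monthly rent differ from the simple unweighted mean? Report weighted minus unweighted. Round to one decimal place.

Unweighted sum = 1340 + 2100 + 2580 + 870 + 2740 + 550 + 1990 + 1250 + 1210 + 2130 + 2490 = 19250
Unweighted mean = 19250 / 11 = 1750
Weighted sum = 1340×211 + 2100×321 + 2580×153 + 870×617 + 2740×135 + 550×659 + 1990×558 + 1250×546 + 1210×390 + 2130×274 + 2490×448
  = 6584680
Sum of weights = 4312
Weighted mean = 6584680 / 4312 = 1527.0594
Difference (weighted minus unweighted) = -222.94063

-222.9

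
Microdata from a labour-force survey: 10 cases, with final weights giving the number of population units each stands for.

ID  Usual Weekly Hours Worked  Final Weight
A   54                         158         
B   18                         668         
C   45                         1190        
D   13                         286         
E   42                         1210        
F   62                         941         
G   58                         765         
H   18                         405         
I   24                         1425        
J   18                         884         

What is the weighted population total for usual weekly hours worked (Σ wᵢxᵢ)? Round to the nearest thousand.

289000

Weighted total = 54×158 + 18×668 + 45×1190 + 13×286 + 42×1210 + 62×941 + 58×765 + 18×405 + 24×1425 + 18×884
  = 8532 + 12024 + 53550 + 3718 + 50820 + 58342 + 44370 + 7290 + 34200 + 15912 = 288758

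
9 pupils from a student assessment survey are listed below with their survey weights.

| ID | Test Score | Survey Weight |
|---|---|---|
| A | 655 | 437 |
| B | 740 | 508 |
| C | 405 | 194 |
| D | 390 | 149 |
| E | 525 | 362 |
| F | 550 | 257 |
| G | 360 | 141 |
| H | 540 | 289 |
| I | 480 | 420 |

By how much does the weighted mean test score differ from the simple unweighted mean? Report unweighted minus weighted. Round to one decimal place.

-42.0

Unweighted sum = 4645
Unweighted mean = 4645 / 9 = 516.11111
Weighted sum = 1538655
Sum of weights = 437 + 508 + 194 + 149 + 362 + 257 + 141 + 289 + 420 = 2757
Weighted mean = 1538655 / 2757 = 558.09032
Difference (unweighted minus weighted) = -41.979204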